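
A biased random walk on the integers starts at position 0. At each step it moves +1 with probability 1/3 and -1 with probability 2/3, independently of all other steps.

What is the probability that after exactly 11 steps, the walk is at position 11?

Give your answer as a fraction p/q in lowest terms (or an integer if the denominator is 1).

Answer: 1/177147

Derivation:
To reach position 11 after 11 steps: need 11 steps of +1 and 0 steps of -1.
Number of such sequences: C(11,11) = 1
Each has probability (1/3)^11 · (2/3)^0 = 1/177147
P = 1 · 1/177147 = 1/177147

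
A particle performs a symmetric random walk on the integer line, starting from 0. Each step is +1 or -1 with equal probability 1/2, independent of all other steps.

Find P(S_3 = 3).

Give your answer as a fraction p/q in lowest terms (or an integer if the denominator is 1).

Answer: 1/8

Derivation:
To reach position 3 after 3 steps: need 3 steps of +1 and 0 of -1.
Favorable paths: C(3,3) = 1
Total paths: 2^3 = 8
P = 1/8 = 1/8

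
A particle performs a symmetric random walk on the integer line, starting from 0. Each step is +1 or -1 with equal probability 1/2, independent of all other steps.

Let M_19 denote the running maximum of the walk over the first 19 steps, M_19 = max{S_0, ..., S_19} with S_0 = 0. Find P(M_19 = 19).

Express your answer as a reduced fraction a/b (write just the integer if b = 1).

Let M_19 = max(S_0,...,S_19). Use the reflection principle: for j ≥ 1, #{paths with M_19 ≥ j} = #{S_19 ≥ j} + #{S_19 ≥ j+1}.
By reflection, #{M_19 ≥ 19} = #{S_19 ≥ 19} + #{S_19 ≥ 20} = 1 + 0 = 1.
#{M_19 ≥ 20} = #{S_19 ≥ 20} + #{S_19 ≥ 21} = 0 + 0 = 0.
#{M_19 = 19} = 1 - 0 = 1.
P(M_19 = 19) = 1/524288 = 1/524288

Answer: 1/524288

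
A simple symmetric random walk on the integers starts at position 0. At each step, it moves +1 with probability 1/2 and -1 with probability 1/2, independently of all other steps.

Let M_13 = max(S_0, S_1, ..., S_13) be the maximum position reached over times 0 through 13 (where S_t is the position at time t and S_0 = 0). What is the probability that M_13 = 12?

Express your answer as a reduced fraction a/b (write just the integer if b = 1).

Let M_13 = max(S_0,...,S_13). Use the reflection principle: for j ≥ 1, #{paths with M_13 ≥ j} = #{S_13 ≥ j} + #{S_13 ≥ j+1}.
By reflection, #{M_13 ≥ 12} = #{S_13 ≥ 12} + #{S_13 ≥ 13} = 1 + 1 = 2.
#{M_13 ≥ 13} = #{S_13 ≥ 13} + #{S_13 ≥ 14} = 1 + 0 = 1.
#{M_13 = 12} = 2 - 1 = 1.
P(M_13 = 12) = 1/8192 = 1/8192

Answer: 1/8192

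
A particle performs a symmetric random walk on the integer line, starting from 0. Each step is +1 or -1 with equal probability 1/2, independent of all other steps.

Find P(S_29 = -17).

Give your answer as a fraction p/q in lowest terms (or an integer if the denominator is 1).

To reach position -17 after 29 steps: need 6 steps of +1 and 23 of -1.
Favorable paths: C(29,6) = 475020
Total paths: 2^29 = 536870912
P = 475020/536870912 = 118755/134217728

Answer: 118755/134217728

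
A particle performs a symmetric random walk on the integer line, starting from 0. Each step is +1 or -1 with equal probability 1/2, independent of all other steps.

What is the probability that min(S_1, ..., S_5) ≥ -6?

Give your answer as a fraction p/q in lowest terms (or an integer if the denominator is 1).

Answer: 1

Derivation:
Let f(t,s) = #length-t paths at position s with S_1..S_t all ≥ -6.
f(t,s) = f(t-1,s-1) + f(t-1,s+1) for s ≥ -6; f(t,s) = 0 for s < -6.
t=0: f(0,0)=1
t=1: f(1,-1)=1 f(1,1)=1
t=2: f(2,-2)=1 f(2,0)=2 f(2,2)=1
t=3: f(3,-3)=1 f(3,-1)=3 f(3,1)=3 f(3,3)=1
t=4: f(4,-4)=1 f(4,-2)=4 f(4,0)=6 f(4,2)=4 f(4,4)=1
t=5: f(5,-5)=1 f(5,-3)=5 f(5,-1)=10 f(5,1)=10 f(5,3)=5 f(5,5)=1
Σ_s f(5,s) = 32
P = 32/32 = 1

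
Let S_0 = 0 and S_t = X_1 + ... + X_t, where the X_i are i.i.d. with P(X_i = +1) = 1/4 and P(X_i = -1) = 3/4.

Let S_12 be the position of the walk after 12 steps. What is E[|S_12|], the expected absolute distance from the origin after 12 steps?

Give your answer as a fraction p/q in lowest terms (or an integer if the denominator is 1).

S_12 takes values m ≡ 0 (mod 2) with |m| ≤ 12; P(S_12=m) = C(12,(12+m)/2) · (1/4)^((12+m)/2) · (3/4)^((12-m)/2).
Distribution: P(S=-12)=531441/16777216, P(S=-10)=531441/4194304, P(S=-8)=1948617/8388608, P(S=-6)=1082565/4194304, P(S=-4)=3247695/16777216, P(S=-2)=216513/2097152, P(S=0)=168399/4194304, P(S=2)=24057/2097152, P(S=4)=40095/16777216, P(S=6)=1485/4194304, P(S=8)=297/8388608, P(S=10)=9/4194304, P(S=12)=1/16777216
E[|S_12|] = Σ_m |m|·P(S_12=m) = 6364713/1048576

Answer: 6364713/1048576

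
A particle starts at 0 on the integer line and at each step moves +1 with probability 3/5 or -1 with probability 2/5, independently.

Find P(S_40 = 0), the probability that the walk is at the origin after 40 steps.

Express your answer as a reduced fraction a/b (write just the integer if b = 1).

To be at 0 after 40 steps: need exactly 20 steps of +1 and 20 of -1.
Number of such sequences: C(40,20) = 137846528820
Each has probability (3/5)^20 · (2/5)^20 = 3656158440062976/9094947017729282379150390625
P = 137846528820 · 3656158440062976/9094947017729282379150390625 = 100797749955725452759793664/1818989403545856475830078125

Answer: 100797749955725452759793664/1818989403545856475830078125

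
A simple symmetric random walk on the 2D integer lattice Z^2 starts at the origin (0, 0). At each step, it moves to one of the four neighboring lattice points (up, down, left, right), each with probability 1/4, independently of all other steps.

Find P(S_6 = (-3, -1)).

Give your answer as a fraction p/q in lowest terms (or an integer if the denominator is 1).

Let h be the number of horizontal steps (so 6-h are vertical). To end at (-3,-1) need (h-3)/2 right-steps and ((6-h)-1)/2 up-steps.
Sum over h with 3 ≤ h ≤ 5, h ≡ 1 (mod 2), 6-h ≡ 1 (mod 2):
h=3: C(6,3)·C(3,0)·C(3,1) = 20·1·3 = 60
h=5: C(6,5)·C(5,1)·C(1,0) = 6·5·1 = 30
Total favorable: 90
Total paths: 4^6 = 4096
P = 90/4096 = 45/2048

Answer: 45/2048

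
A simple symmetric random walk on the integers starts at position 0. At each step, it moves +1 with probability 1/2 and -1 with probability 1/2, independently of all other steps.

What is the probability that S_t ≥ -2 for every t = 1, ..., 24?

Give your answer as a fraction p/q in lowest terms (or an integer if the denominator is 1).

Answer: 1924111/4194304

Derivation:
Let f(t,s) = #length-t paths at position s with S_1..S_t all ≥ -2.
f(t,s) = f(t-1,s-1) + f(t-1,s+1) for s ≥ -2; f(t,s) = 0 for s < -2.
t=0: f(0,0)=1
t=1: f(1,-1)=1 f(1,1)=1
t=2: f(2,-2)=1 f(2,0)=2 f(2,2)=1
t=3: f(3,-1)=3 f(3,1)=3 f(3,3)=1
t=4: f(4,-2)=3 f(4,0)=6 f(4,2)=4 f(4,4)=1
t=5: f(5,-1)=9 f(5,1)=10 f(5,3)=5 f(5,5)=1
t=6: f(6,-2)=9 f(6,0)=19 f(6,2)=15 f(6,4)=6 f(6,6)=1
t=7: f(7,-1)=28 f(7,1)=34 f(7,3)=21 f(7,5)=7 f(7,7)=1
t=8: f(8,-2)=28 f(8,0)=62 f(8,2)=55 f(8,4)=28 f(8,6)=8 f(8,8)=1
t=9: f(9,-1)=90 f(9,1)=117 f(9,3)=83 f(9,5)=36 f(9,7)=9 f(9,9)=1
t=10: f(10,-2)=90 f(10,0)=207 f(10,2)=200 f(10,4)=119 f(10,6)=45 f(10,8)=10 f(10,10)=1
t=11: f(11,-1)=297 f(11,1)=407 f(11,3)=319 f(11,5)=164 f(11,7)=55 f(11,9)=11 f(11,11)=1
t=12: f(12,-2)=297 f(12,0)=704 f(12,2)=726 f(12,4)=483 f(12,6)=219 f(12,8)=66 f(12,10)=12 f(12,12)=1
t=13: f(13,-1)=1001 f(13,1)=1430 f(13,3)=1209 f(13,5)=702 f(13,7)=285 f(13,9)=78 f(13,11)=13 f(13,13)=1
t=14: f(14,-2)=1001 f(14,0)=2431 f(14,2)=2639 f(14,4)=1911 f(14,6)=987 f(14,8)=363 f(14,10)=91 f(14,12)=14 f(14,14)=1
t=15: f(15,-1)=3432 f(15,1)=5070 f(15,3)=4550 f(15,5)=2898 f(15,7)=1350 f(15,9)=454 f(15,11)=105 f(15,13)=15 f(15,15)=1
t=16: f(16,-2)=3432 f(16,0)=8502 f(16,2)=9620 f(16,4)=7448 f(16,6)=4248 f(16,8)=1804 f(16,10)=559 f(16,12)=120 f(16,14)=16 f(16,16)=1
t=17: f(17,-1)=11934 f(17,1)=18122 f(17,3)=17068 f(17,5)=11696 f(17,7)=6052 f(17,9)=2363 f(17,11)=679 f(17,13)=136 f(17,15)=17 f(17,17)=1
t=18: f(18,-2)=11934 f(18,0)=30056 f(18,2)=35190 f(18,4)=28764 f(18,6)=17748 f(18,8)=8415 f(18,10)=3042 f(18,12)=815 f(18,14)=153 f(18,16)=18 f(18,18)=1
t=19: f(19,-1)=41990 f(19,1)=65246 f(19,3)=63954 f(19,5)=46512 f(19,7)=26163 f(19,9)=11457 f(19,11)=3857 f(19,13)=968 f(19,15)=171 f(19,17)=19 f(19,19)=1
t=20: f(20,-2)=41990 f(20,0)=107236 f(20,2)=129200 f(20,4)=110466 f(20,6)=72675 f(20,8)=37620 f(20,10)=15314 f(20,12)=4825 f(20,14)=1139 f(20,16)=190 f(20,18)=20 f(20,20)=1
t=21: f(21,-1)=149226 f(21,1)=236436 f(21,3)=239666 f(21,5)=183141 f(21,7)=110295 f(21,9)=52934 f(21,11)=20139 f(21,13)=5964 f(21,15)=1329 f(21,17)=210 f(21,19)=21 f(21,21)=1
t=22: f(22,-2)=149226 f(22,0)=385662 f(22,2)=476102 f(22,4)=422807 f(22,6)=293436 f(22,8)=163229 f(22,10)=73073 f(22,12)=26103 f(22,14)=7293 f(22,16)=1539 f(22,18)=231 f(22,20)=22 f(22,22)=1
t=23: f(23,-1)=534888 f(23,1)=861764 f(23,3)=898909 f(23,5)=716243 f(23,7)=456665 f(23,9)=236302 f(23,11)=99176 f(23,13)=33396 f(23,15)=8832 f(23,17)=1770 f(23,19)=253 f(23,21)=23 f(23,23)=1
t=24: f(24,-2)=534888 f(24,0)=1396652 f(24,2)=1760673 f(24,4)=1615152 f(24,6)=1172908 f(24,8)=692967 f(24,10)=335478 f(24,12)=132572 f(24,14)=42228 f(24,16)=10602 f(24,18)=2023 f(24,20)=276 f(24,22)=24 f(24,24)=1
Σ_s f(24,s) = 7696444
P = 7696444/16777216 = 1924111/4194304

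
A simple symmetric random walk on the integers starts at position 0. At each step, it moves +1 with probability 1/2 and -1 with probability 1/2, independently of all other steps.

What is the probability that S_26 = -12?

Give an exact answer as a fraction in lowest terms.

To reach position -12 after 26 steps: need 7 steps of +1 and 19 of -1.
Favorable paths: C(26,7) = 657800
Total paths: 2^26 = 67108864
P = 657800/67108864 = 82225/8388608

Answer: 82225/8388608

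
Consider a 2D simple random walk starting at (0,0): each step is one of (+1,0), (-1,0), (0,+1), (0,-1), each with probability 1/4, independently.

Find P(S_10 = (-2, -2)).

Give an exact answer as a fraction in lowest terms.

Answer: 945/32768

Derivation:
Let h be the number of horizontal steps (so 10-h are vertical). To end at (-2,-2) need (h-2)/2 right-steps and ((10-h)-2)/2 up-steps.
Sum over h with 2 ≤ h ≤ 8, h ≡ 0 (mod 2), 10-h ≡ 0 (mod 2):
h=2: C(10,2)·C(2,0)·C(8,3) = 45·1·56 = 2520
h=4: C(10,4)·C(4,1)·C(6,2) = 210·4·15 = 12600
h=6: C(10,6)·C(6,2)·C(4,1) = 210·15·4 = 12600
h=8: C(10,8)·C(8,3)·C(2,0) = 45·56·1 = 2520
Total favorable: 30240
Total paths: 4^10 = 1048576
P = 30240/1048576 = 945/32768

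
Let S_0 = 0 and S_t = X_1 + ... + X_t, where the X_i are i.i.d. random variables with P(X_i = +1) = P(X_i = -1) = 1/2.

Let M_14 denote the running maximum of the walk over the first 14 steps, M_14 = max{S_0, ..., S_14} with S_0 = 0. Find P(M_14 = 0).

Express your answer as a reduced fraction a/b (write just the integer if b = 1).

Let M_14 = max(S_0,...,S_14). Use the reflection principle: for j ≥ 1, #{paths with M_14 ≥ j} = #{S_14 ≥ j} + #{S_14 ≥ j+1}.
P(M_14 ≥ 0) = 1 since S_0 = 0, so #{M_14 ≥ 0} = 16384.
#{M_14 ≥ 1} = #{S_14 ≥ 1} + #{S_14 ≥ 2} = 6476 + 6476 = 12952.
#{M_14 = 0} = 16384 - 12952 = 3432.
P(M_14 = 0) = 3432/16384 = 429/2048

Answer: 429/2048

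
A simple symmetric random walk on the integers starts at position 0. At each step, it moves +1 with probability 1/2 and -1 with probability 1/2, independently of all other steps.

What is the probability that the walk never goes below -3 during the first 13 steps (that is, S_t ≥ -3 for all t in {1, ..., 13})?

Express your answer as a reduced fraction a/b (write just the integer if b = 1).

Answer: 3003/4096

Derivation:
Let f(t,s) = #length-t paths at position s with S_1..S_t all ≥ -3.
f(t,s) = f(t-1,s-1) + f(t-1,s+1) for s ≥ -3; f(t,s) = 0 for s < -3.
t=0: f(0,0)=1
t=1: f(1,-1)=1 f(1,1)=1
t=2: f(2,-2)=1 f(2,0)=2 f(2,2)=1
t=3: f(3,-3)=1 f(3,-1)=3 f(3,1)=3 f(3,3)=1
t=4: f(4,-2)=4 f(4,0)=6 f(4,2)=4 f(4,4)=1
t=5: f(5,-3)=4 f(5,-1)=10 f(5,1)=10 f(5,3)=5 f(5,5)=1
t=6: f(6,-2)=14 f(6,0)=20 f(6,2)=15 f(6,4)=6 f(6,6)=1
t=7: f(7,-3)=14 f(7,-1)=34 f(7,1)=35 f(7,3)=21 f(7,5)=7 f(7,7)=1
t=8: f(8,-2)=48 f(8,0)=69 f(8,2)=56 f(8,4)=28 f(8,6)=8 f(8,8)=1
t=9: f(9,-3)=48 f(9,-1)=117 f(9,1)=125 f(9,3)=84 f(9,5)=36 f(9,7)=9 f(9,9)=1
t=10: f(10,-2)=165 f(10,0)=242 f(10,2)=209 f(10,4)=120 f(10,6)=45 f(10,8)=10 f(10,10)=1
t=11: f(11,-3)=165 f(11,-1)=407 f(11,1)=451 f(11,3)=329 f(11,5)=165 f(11,7)=55 f(11,9)=11 f(11,11)=1
t=12: f(12,-2)=572 f(12,0)=858 f(12,2)=780 f(12,4)=494 f(12,6)=220 f(12,8)=66 f(12,10)=12 f(12,12)=1
t=13: f(13,-3)=572 f(13,-1)=1430 f(13,1)=1638 f(13,3)=1274 f(13,5)=714 f(13,7)=286 f(13,9)=78 f(13,11)=13 f(13,13)=1
Σ_s f(13,s) = 6006
P = 6006/8192 = 3003/4096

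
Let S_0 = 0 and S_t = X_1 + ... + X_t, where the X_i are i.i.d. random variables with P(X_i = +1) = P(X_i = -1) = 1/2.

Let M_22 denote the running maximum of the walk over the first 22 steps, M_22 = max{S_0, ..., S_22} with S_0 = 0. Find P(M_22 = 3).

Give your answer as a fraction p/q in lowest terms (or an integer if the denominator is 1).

Let M_22 = max(S_0,...,S_22). Use the reflection principle: for j ≥ 1, #{paths with M_22 ≥ j} = #{S_22 ≥ j} + #{S_22 ≥ j+1}.
By reflection, #{M_22 ≥ 3} = #{S_22 ≥ 3} + #{S_22 ≥ 4} = 1097790 + 1097790 = 2195580.
#{M_22 ≥ 4} = #{S_22 ≥ 4} + #{S_22 ≥ 5} = 1097790 + 600370 = 1698160.
#{M_22 = 3} = 2195580 - 1698160 = 497420.
P(M_22 = 3) = 497420/4194304 = 124355/1048576

Answer: 124355/1048576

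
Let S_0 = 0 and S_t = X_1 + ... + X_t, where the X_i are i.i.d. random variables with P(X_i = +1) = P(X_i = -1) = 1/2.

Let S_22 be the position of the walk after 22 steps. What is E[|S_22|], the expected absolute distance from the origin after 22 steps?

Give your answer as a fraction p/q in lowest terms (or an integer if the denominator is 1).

S_22 takes values m ≡ 0 (mod 2) with |m| ≤ 22; P(S_22=m) = C(22,(22+m)/2)/2^22.
Total paths: 2^22 = 4194304
Distribution: P(S=-22)=1/4194304, P(S=-20)=22/4194304, P(S=-18)=231/4194304, P(S=-16)=1540/4194304, P(S=-14)=7315/4194304, P(S=-12)=26334/4194304, P(S=-10)=74613/4194304, P(S=-8)=170544/4194304, P(S=-6)=319770/4194304, P(S=-4)=497420/4194304, P(S=-2)=646646/4194304, P(S=0)=705432/4194304, P(S=2)=646646/4194304, P(S=4)=497420/4194304, P(S=6)=319770/4194304, P(S=8)=170544/4194304, P(S=10)=74613/4194304, P(S=12)=26334/4194304, P(S=14)=7315/4194304, P(S=16)=1540/4194304, P(S=18)=231/4194304, P(S=20)=22/4194304, P(S=22)=1/4194304
E[|S_22|] = Σ_m |m|·P(S_22=m) = 15519504/4194304 = 969969/262144

Answer: 969969/262144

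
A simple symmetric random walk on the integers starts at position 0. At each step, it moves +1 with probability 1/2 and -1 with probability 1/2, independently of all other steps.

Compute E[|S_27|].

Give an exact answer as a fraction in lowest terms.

S_27 takes values m ≡ 1 (mod 2) with |m| ≤ 27; P(S_27=m) = C(27,(27+m)/2)/2^27.
Total paths: 2^27 = 134217728
Distribution: P(S=-27)=1/134217728, P(S=-25)=27/134217728, P(S=-23)=351/134217728, P(S=-21)=2925/134217728, P(S=-19)=17550/134217728, P(S=-17)=80730/134217728, P(S=-15)=296010/134217728, P(S=-13)=888030/134217728, P(S=-11)=2220075/134217728, P(S=-9)=4686825/134217728, P(S=-7)=8436285/134217728, P(S=-5)=13037895/134217728, P(S=-3)=17383860/134217728, P(S=-1)=20058300/134217728, P(S=1)=20058300/134217728, P(S=3)=17383860/134217728, P(S=5)=13037895/134217728, P(S=7)=8436285/134217728, P(S=9)=4686825/134217728, P(S=11)=2220075/134217728, P(S=13)=888030/134217728, P(S=15)=296010/134217728, P(S=17)=80730/134217728, P(S=19)=17550/134217728, P(S=21)=2925/134217728, P(S=23)=351/134217728, P(S=25)=27/134217728, P(S=27)=1/134217728
E[|S_27|] = Σ_m |m|·P(S_27=m) = 561632400/134217728 = 35102025/8388608

Answer: 35102025/8388608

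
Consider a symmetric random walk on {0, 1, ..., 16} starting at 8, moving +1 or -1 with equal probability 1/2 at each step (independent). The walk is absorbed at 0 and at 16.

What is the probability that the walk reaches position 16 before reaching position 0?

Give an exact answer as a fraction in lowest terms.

Symmetric walk (p = 1/2): the harmonic-function argument gives P(hit 16 before 0 | start at 8) = a/N.
P = 8/16 = 1/2

Answer: 1/2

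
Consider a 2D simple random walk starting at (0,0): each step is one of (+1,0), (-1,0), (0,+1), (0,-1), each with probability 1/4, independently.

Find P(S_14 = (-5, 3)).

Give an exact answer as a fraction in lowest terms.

Let h be the number of horizontal steps (so 14-h are vertical). To end at (-5,3) need (h-5)/2 right-steps and ((14-h)+3)/2 up-steps.
Sum over h with 5 ≤ h ≤ 11, h ≡ 1 (mod 2), 14-h ≡ 1 (mod 2):
h=5: C(14,5)·C(5,0)·C(9,6) = 2002·1·84 = 168168
h=7: C(14,7)·C(7,1)·C(7,5) = 3432·7·21 = 504504
h=9: C(14,9)·C(9,2)·C(5,4) = 2002·36·5 = 360360
h=11: C(14,11)·C(11,3)·C(3,3) = 364·165·1 = 60060
Total favorable: 1093092
Total paths: 4^14 = 268435456
P = 1093092/268435456 = 273273/67108864

Answer: 273273/67108864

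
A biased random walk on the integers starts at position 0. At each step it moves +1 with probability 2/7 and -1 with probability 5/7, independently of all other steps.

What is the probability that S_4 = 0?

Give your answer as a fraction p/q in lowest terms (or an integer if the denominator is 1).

To be at 0 after 4 steps: need exactly 2 steps of +1 and 2 of -1.
Number of such sequences: C(4,2) = 6
Each has probability (2/7)^2 · (5/7)^2 = 100/2401
P = 6 · 100/2401 = 600/2401

Answer: 600/2401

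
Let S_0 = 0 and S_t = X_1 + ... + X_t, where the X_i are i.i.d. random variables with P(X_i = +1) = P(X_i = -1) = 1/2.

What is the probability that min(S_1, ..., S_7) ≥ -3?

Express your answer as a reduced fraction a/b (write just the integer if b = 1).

Answer: 7/8

Derivation:
Let f(t,s) = #length-t paths at position s with S_1..S_t all ≥ -3.
f(t,s) = f(t-1,s-1) + f(t-1,s+1) for s ≥ -3; f(t,s) = 0 for s < -3.
t=0: f(0,0)=1
t=1: f(1,-1)=1 f(1,1)=1
t=2: f(2,-2)=1 f(2,0)=2 f(2,2)=1
t=3: f(3,-3)=1 f(3,-1)=3 f(3,1)=3 f(3,3)=1
t=4: f(4,-2)=4 f(4,0)=6 f(4,2)=4 f(4,4)=1
t=5: f(5,-3)=4 f(5,-1)=10 f(5,1)=10 f(5,3)=5 f(5,5)=1
t=6: f(6,-2)=14 f(6,0)=20 f(6,2)=15 f(6,4)=6 f(6,6)=1
t=7: f(7,-3)=14 f(7,-1)=34 f(7,1)=35 f(7,3)=21 f(7,5)=7 f(7,7)=1
Σ_s f(7,s) = 112
P = 112/128 = 7/8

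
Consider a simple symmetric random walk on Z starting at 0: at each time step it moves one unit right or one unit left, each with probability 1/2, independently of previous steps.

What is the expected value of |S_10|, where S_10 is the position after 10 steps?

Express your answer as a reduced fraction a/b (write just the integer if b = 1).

Answer: 315/128

Derivation:
S_10 takes values m ≡ 0 (mod 2) with |m| ≤ 10; P(S_10=m) = C(10,(10+m)/2)/2^10.
Total paths: 2^10 = 1024
Distribution: P(S=-10)=1/1024, P(S=-8)=10/1024, P(S=-6)=45/1024, P(S=-4)=120/1024, P(S=-2)=210/1024, P(S=0)=252/1024, P(S=2)=210/1024, P(S=4)=120/1024, P(S=6)=45/1024, P(S=8)=10/1024, P(S=10)=1/1024
E[|S_10|] = Σ_m |m|·P(S_10=m) = 2520/1024 = 315/128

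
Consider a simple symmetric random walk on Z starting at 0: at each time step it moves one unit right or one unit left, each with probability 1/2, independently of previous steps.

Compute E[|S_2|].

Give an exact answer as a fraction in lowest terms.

Answer: 1

Derivation:
S_2 takes values m ≡ 0 (mod 2) with |m| ≤ 2; P(S_2=m) = C(2,(2+m)/2)/2^2.
Total paths: 2^2 = 4
Distribution: P(S=-2)=1/4, P(S=0)=2/4, P(S=2)=1/4
E[|S_2|] = Σ_m |m|·P(S_2=m) = 4/4 = 1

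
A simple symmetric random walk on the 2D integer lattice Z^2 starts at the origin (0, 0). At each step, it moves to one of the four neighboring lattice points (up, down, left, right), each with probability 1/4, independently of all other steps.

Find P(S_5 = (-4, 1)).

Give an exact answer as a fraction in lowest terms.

Answer: 5/1024

Derivation:
Let h be the number of horizontal steps (so 5-h are vertical). To end at (-4,1) need (h-4)/2 right-steps and ((5-h)+1)/2 up-steps.
Sum over h with 4 ≤ h ≤ 4, h ≡ 0 (mod 2), 5-h ≡ 1 (mod 2):
h=4: C(5,4)·C(4,0)·C(1,1) = 5·1·1 = 5
Total favorable: 5
Total paths: 4^5 = 1024
P = 5/1024 = 5/1024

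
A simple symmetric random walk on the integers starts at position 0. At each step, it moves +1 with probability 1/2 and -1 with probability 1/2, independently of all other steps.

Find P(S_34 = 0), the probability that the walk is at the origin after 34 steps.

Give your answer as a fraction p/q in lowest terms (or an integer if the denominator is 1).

Answer: 583401555/4294967296

Derivation:
To return to 0 after 34 steps: need exactly 17 steps of +1 and 17 of -1.
Favorable paths: C(34,17) = 2333606220
Total paths: 2^34 = 17179869184
P = 2333606220/17179869184 = 583401555/4294967296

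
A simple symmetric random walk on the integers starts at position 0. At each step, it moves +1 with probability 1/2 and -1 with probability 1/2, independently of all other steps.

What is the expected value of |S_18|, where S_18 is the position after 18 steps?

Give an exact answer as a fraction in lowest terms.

Answer: 109395/32768

Derivation:
S_18 takes values m ≡ 0 (mod 2) with |m| ≤ 18; P(S_18=m) = C(18,(18+m)/2)/2^18.
Total paths: 2^18 = 262144
Distribution: P(S=-18)=1/262144, P(S=-16)=18/262144, P(S=-14)=153/262144, P(S=-12)=816/262144, P(S=-10)=3060/262144, P(S=-8)=8568/262144, P(S=-6)=18564/262144, P(S=-4)=31824/262144, P(S=-2)=43758/262144, P(S=0)=48620/262144, P(S=2)=43758/262144, P(S=4)=31824/262144, P(S=6)=18564/262144, P(S=8)=8568/262144, P(S=10)=3060/262144, P(S=12)=816/262144, P(S=14)=153/262144, P(S=16)=18/262144, P(S=18)=1/262144
E[|S_18|] = Σ_m |m|·P(S_18=m) = 875160/262144 = 109395/32768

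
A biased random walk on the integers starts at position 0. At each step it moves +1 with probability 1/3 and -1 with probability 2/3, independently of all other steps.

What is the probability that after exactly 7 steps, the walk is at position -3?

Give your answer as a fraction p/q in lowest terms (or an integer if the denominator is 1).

Answer: 224/729

Derivation:
To reach position -3 after 7 steps: need 2 steps of +1 and 5 steps of -1.
Number of such sequences: C(7,2) = 21
Each has probability (1/3)^2 · (2/3)^5 = 32/2187
P = 21 · 32/2187 = 224/729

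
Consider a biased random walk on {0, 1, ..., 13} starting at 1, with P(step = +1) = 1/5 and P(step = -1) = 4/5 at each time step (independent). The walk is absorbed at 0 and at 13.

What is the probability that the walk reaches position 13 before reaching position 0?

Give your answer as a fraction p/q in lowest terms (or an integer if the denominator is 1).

Answer: 1/22369621

Derivation:
Biased walk: p = 1/5, q = 4/5, r = q/p = 4
Gambler's ruin: P(hit 13 before 0 | start at 1) = (1 - r^a)/(1 - r^N)
r^1 = 4; r^13 = 67108864
P = (1 - 4) / (1 - 67108864) = -3 / -67108863 = 1/22369621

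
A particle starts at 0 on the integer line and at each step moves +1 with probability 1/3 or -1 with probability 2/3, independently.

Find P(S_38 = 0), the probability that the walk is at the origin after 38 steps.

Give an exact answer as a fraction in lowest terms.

Answer: 6177032555724800/450283905890997363

Derivation:
To be at 0 after 38 steps: need exactly 19 steps of +1 and 19 of -1.
Number of such sequences: C(38,19) = 35345263800
Each has probability (1/3)^19 · (2/3)^19 = 524288/1350851717672992089
P = 35345263800 · 524288/1350851717672992089 = 6177032555724800/450283905890997363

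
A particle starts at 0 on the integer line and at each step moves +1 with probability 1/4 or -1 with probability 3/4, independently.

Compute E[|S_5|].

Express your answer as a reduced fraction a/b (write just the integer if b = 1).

Answer: 355/128

Derivation:
S_5 takes values m ≡ 1 (mod 2) with |m| ≤ 5; P(S_5=m) = C(5,(5+m)/2) · (1/4)^((5+m)/2) · (3/4)^((5-m)/2).
Distribution: P(S=-5)=243/1024, P(S=-3)=405/1024, P(S=-1)=135/512, P(S=1)=45/512, P(S=3)=15/1024, P(S=5)=1/1024
E[|S_5|] = Σ_m |m|·P(S_5=m) = 355/128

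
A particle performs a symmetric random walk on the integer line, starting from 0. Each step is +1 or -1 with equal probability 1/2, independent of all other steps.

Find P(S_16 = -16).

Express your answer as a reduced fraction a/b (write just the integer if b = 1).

Answer: 1/65536

Derivation:
To reach position -16 after 16 steps: need 0 steps of +1 and 16 of -1.
Favorable paths: C(16,0) = 1
Total paths: 2^16 = 65536
P = 1/65536 = 1/65536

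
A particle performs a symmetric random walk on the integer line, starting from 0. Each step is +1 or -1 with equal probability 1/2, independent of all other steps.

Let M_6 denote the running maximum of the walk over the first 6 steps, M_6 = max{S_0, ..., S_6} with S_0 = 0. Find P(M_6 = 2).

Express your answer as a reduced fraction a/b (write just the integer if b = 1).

Answer: 15/64

Derivation:
Let M_6 = max(S_0,...,S_6). Use the reflection principle: for j ≥ 1, #{paths with M_6 ≥ j} = #{S_6 ≥ j} + #{S_6 ≥ j+1}.
By reflection, #{M_6 ≥ 2} = #{S_6 ≥ 2} + #{S_6 ≥ 3} = 22 + 7 = 29.
#{M_6 ≥ 3} = #{S_6 ≥ 3} + #{S_6 ≥ 4} = 7 + 7 = 14.
#{M_6 = 2} = 29 - 14 = 15.
P(M_6 = 2) = 15/64 = 15/64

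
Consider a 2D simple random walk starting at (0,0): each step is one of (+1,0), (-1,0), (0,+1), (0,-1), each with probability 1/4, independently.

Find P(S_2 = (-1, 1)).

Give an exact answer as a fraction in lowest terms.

Let h be the number of horizontal steps (so 2-h are vertical). To end at (-1,1) need (h-1)/2 right-steps and ((2-h)+1)/2 up-steps.
Sum over h with 1 ≤ h ≤ 1, h ≡ 1 (mod 2), 2-h ≡ 1 (mod 2):
h=1: C(2,1)·C(1,0)·C(1,1) = 2·1·1 = 2
Total favorable: 2
Total paths: 4^2 = 16
P = 2/16 = 1/8

Answer: 1/8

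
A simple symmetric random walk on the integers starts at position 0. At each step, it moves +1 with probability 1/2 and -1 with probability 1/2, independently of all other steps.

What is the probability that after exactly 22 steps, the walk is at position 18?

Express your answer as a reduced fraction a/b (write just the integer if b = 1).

To reach position 18 after 22 steps: need 20 steps of +1 and 2 of -1.
Favorable paths: C(22,20) = 231
Total paths: 2^22 = 4194304
P = 231/4194304 = 231/4194304

Answer: 231/4194304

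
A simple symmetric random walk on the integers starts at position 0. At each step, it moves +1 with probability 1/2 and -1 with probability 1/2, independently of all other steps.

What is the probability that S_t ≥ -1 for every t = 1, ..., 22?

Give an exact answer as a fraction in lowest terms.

Let f(t,s) = #length-t paths at position s with S_1..S_t all ≥ -1.
f(t,s) = f(t-1,s-1) + f(t-1,s+1) for s ≥ -1; f(t,s) = 0 for s < -1.
t=0: f(0,0)=1
t=1: f(1,-1)=1 f(1,1)=1
t=2: f(2,0)=2 f(2,2)=1
t=3: f(3,-1)=2 f(3,1)=3 f(3,3)=1
t=4: f(4,0)=5 f(4,2)=4 f(4,4)=1
t=5: f(5,-1)=5 f(5,1)=9 f(5,3)=5 f(5,5)=1
t=6: f(6,0)=14 f(6,2)=14 f(6,4)=6 f(6,6)=1
t=7: f(7,-1)=14 f(7,1)=28 f(7,3)=20 f(7,5)=7 f(7,7)=1
t=8: f(8,0)=42 f(8,2)=48 f(8,4)=27 f(8,6)=8 f(8,8)=1
t=9: f(9,-1)=42 f(9,1)=90 f(9,3)=75 f(9,5)=35 f(9,7)=9 f(9,9)=1
t=10: f(10,0)=132 f(10,2)=165 f(10,4)=110 f(10,6)=44 f(10,8)=10 f(10,10)=1
t=11: f(11,-1)=132 f(11,1)=297 f(11,3)=275 f(11,5)=154 f(11,7)=54 f(11,9)=11 f(11,11)=1
t=12: f(12,0)=429 f(12,2)=572 f(12,4)=429 f(12,6)=208 f(12,8)=65 f(12,10)=12 f(12,12)=1
t=13: f(13,-1)=429 f(13,1)=1001 f(13,3)=1001 f(13,5)=637 f(13,7)=273 f(13,9)=77 f(13,11)=13 f(13,13)=1
t=14: f(14,0)=1430 f(14,2)=2002 f(14,4)=1638 f(14,6)=910 f(14,8)=350 f(14,10)=90 f(14,12)=14 f(14,14)=1
t=15: f(15,-1)=1430 f(15,1)=3432 f(15,3)=3640 f(15,5)=2548 f(15,7)=1260 f(15,9)=440 f(15,11)=104 f(15,13)=15 f(15,15)=1
t=16: f(16,0)=4862 f(16,2)=7072 f(16,4)=6188 f(16,6)=3808 f(16,8)=1700 f(16,10)=544 f(16,12)=119 f(16,14)=16 f(16,16)=1
t=17: f(17,-1)=4862 f(17,1)=11934 f(17,3)=13260 f(17,5)=9996 f(17,7)=5508 f(17,9)=2244 f(17,11)=663 f(17,13)=135 f(17,15)=17 f(17,17)=1
t=18: f(18,0)=16796 f(18,2)=25194 f(18,4)=23256 f(18,6)=15504 f(18,8)=7752 f(18,10)=2907 f(18,12)=798 f(18,14)=152 f(18,16)=18 f(18,18)=1
t=19: f(19,-1)=16796 f(19,1)=41990 f(19,3)=48450 f(19,5)=38760 f(19,7)=23256 f(19,9)=10659 f(19,11)=3705 f(19,13)=950 f(19,15)=170 f(19,17)=19 f(19,19)=1
t=20: f(20,0)=58786 f(20,2)=90440 f(20,4)=87210 f(20,6)=62016 f(20,8)=33915 f(20,10)=14364 f(20,12)=4655 f(20,14)=1120 f(20,16)=189 f(20,18)=20 f(20,20)=1
t=21: f(21,-1)=58786 f(21,1)=149226 f(21,3)=177650 f(21,5)=149226 f(21,7)=95931 f(21,9)=48279 f(21,11)=19019 f(21,13)=5775 f(21,15)=1309 f(21,17)=209 f(21,19)=21 f(21,21)=1
t=22: f(22,0)=208012 f(22,2)=326876 f(22,4)=326876 f(22,6)=245157 f(22,8)=144210 f(22,10)=67298 f(22,12)=24794 f(22,14)=7084 f(22,16)=1518 f(22,18)=230 f(22,20)=22 f(22,22)=1
Σ_s f(22,s) = 1352078
P = 1352078/4194304 = 676039/2097152

Answer: 676039/2097152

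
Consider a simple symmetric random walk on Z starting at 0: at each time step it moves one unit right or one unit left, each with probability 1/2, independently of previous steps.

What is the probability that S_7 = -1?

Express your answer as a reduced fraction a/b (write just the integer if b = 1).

Answer: 35/128

Derivation:
To reach position -1 after 7 steps: need 3 steps of +1 and 4 of -1.
Favorable paths: C(7,3) = 35
Total paths: 2^7 = 128
P = 35/128 = 35/128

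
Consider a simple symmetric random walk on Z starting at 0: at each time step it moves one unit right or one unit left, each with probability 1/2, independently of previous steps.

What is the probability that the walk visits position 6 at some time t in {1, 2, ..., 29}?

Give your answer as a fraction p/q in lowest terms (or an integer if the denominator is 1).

Answer: 35558423/134217728

Derivation:
Count via complement. Let g(t,s) = #length-t paths at position s with S_1..S_t all ≠ 6.
g(t,s) = g(t-1,s-1) + g(t-1,s+1) for s ≠ 6; g(t,6) = 0.
t=0: g(0,0)=1
t=1: g(1,-1)=1 g(1,1)=1
t=2: g(2,-2)=1 g(2,0)=2 g(2,2)=1
t=3: g(3,-3)=1 g(3,-1)=3 g(3,1)=3 g(3,3)=1
t=4: g(4,-4)=1 g(4,-2)=4 g(4,0)=6 g(4,2)=4 g(4,4)=1
t=5: g(5,-5)=1 g(5,-3)=5 g(5,-1)=10 g(5,1)=10 g(5,3)=5 g(5,5)=1
t=6: g(6,-6)=1 g(6,-4)=6 g(6,-2)=15 g(6,0)=20 g(6,2)=15 g(6,4)=6
t=7: g(7,-7)=1 g(7,-5)=7 g(7,-3)=21 g(7,-1)=35 g(7,1)=35 g(7,3)=21 g(7,5)=6
t=8: g(8,-8)=1 g(8,-6)=8 g(8,-4)=28 g(8,-2)=56 g(8,0)=70 g(8,2)=56 g(8,4)=27
t=9: g(9,-9)=1 g(9,-7)=9 g(9,-5)=36 g(9,-3)=84 g(9,-1)=126 g(9,1)=126 g(9,3)=83 g(9,5)=27
t=10: g(10,-10)=1 g(10,-8)=10 g(10,-6)=45 g(10,-4)=120 g(10,-2)=210 g(10,0)=252 g(10,2)=209 g(10,4)=110
t=11: g(11,-11)=1 g(11,-9)=11 g(11,-7)=55 g(11,-5)=165 g(11,-3)=330 g(11,-1)=462 g(11,1)=461 g(11,3)=319 g(11,5)=110
t=12: g(12,-12)=1 g(12,-10)=12 g(12,-8)=66 g(12,-6)=220 g(12,-4)=495 g(12,-2)=792 g(12,0)=923 g(12,2)=780 g(12,4)=429
t=13: g(13,-13)=1 g(13,-11)=13 g(13,-9)=78 g(13,-7)=286 g(13,-5)=715 g(13,-3)=1287 g(13,-1)=1715 g(13,1)=1703 g(13,3)=1209 g(13,5)=429
t=14: g(14,-14)=1 g(14,-12)=14 g(14,-10)=91 g(14,-8)=364 g(14,-6)=1001 g(14,-4)=2002 g(14,-2)=3002 g(14,0)=3418 g(14,2)=2912 g(14,4)=1638
t=15: g(15,-15)=1 g(15,-13)=15 g(15,-11)=105 g(15,-9)=455 g(15,-7)=1365 g(15,-5)=3003 g(15,-3)=5004 g(15,-1)=6420 g(15,1)=6330 g(15,3)=4550 g(15,5)=1638
t=16: g(16,-16)=1 g(16,-14)=16 g(16,-12)=120 g(16,-10)=560 g(16,-8)=1820 g(16,-6)=4368 g(16,-4)=8007 g(16,-2)=11424 g(16,0)=12750 g(16,2)=10880 g(16,4)=6188
t=17: g(17,-17)=1 g(17,-15)=17 g(17,-13)=136 g(17,-11)=680 g(17,-9)=2380 g(17,-7)=6188 g(17,-5)=12375 g(17,-3)=19431 g(17,-1)=24174 g(17,1)=23630 g(17,3)=17068 g(17,5)=6188
t=18: g(18,-18)=1 g(18,-16)=18 g(18,-14)=153 g(18,-12)=816 g(18,-10)=3060 g(18,-8)=8568 g(18,-6)=18563 g(18,-4)=31806 g(18,-2)=43605 g(18,0)=47804 g(18,2)=40698 g(18,4)=23256
t=19: g(19,-19)=1 g(19,-17)=19 g(19,-15)=171 g(19,-13)=969 g(19,-11)=3876 g(19,-9)=11628 g(19,-7)=27131 g(19,-5)=50369 g(19,-3)=75411 g(19,-1)=91409 g(19,1)=88502 g(19,3)=63954 g(19,5)=23256
t=20: g(20,-20)=1 g(20,-18)=20 g(20,-16)=190 g(20,-14)=1140 g(20,-12)=4845 g(20,-10)=15504 g(20,-8)=38759 g(20,-6)=77500 g(20,-4)=125780 g(20,-2)=166820 g(20,0)=179911 g(20,2)=152456 g(20,4)=87210
t=21: g(21,-21)=1 g(21,-19)=21 g(21,-17)=210 g(21,-15)=1330 g(21,-13)=5985 g(21,-11)=20349 g(21,-9)=54263 g(21,-7)=116259 g(21,-5)=203280 g(21,-3)=292600 g(21,-1)=346731 g(21,1)=332367 g(21,3)=239666 g(21,5)=87210
t=22: g(22,-22)=1 g(22,-20)=22 g(22,-18)=231 g(22,-16)=1540 g(22,-14)=7315 g(22,-12)=26334 g(22,-10)=74612 g(22,-8)=170522 g(22,-6)=319539 g(22,-4)=495880 g(22,-2)=639331 g(22,0)=679098 g(22,2)=572033 g(22,4)=326876
t=23: g(23,-23)=1 g(23,-21)=23 g(23,-19)=253 g(23,-17)=1771 g(23,-15)=8855 g(23,-13)=33649 g(23,-11)=100946 g(23,-9)=245134 g(23,-7)=490061 g(23,-5)=815419 g(23,-3)=1135211 g(23,-1)=1318429 g(23,1)=1251131 g(23,3)=898909 g(23,5)=326876
t=24: g(24,-24)=1 g(24,-22)=24 g(24,-20)=276 g(24,-18)=2024 g(24,-16)=10626 g(24,-14)=42504 g(24,-12)=134595 g(24,-10)=346080 g(24,-8)=735195 g(24,-6)=1305480 g(24,-4)=1950630 g(24,-2)=2453640 g(24,0)=2569560 g(24,2)=2150040 g(24,4)=1225785
t=25: g(25,-25)=1 g(25,-23)=25 g(25,-21)=300 g(25,-19)=2300 g(25,-17)=12650 g(25,-15)=53130 g(25,-13)=177099 g(25,-11)=480675 g(25,-9)=1081275 g(25,-7)=2040675 g(25,-5)=3256110 g(25,-3)=4404270 g(25,-1)=5023200 g(25,1)=4719600 g(25,3)=3375825 g(25,5)=1225785
t=26: g(26,-26)=1 g(26,-24)=26 g(26,-22)=325 g(26,-20)=2600 g(26,-18)=14950 g(26,-16)=65780 g(26,-14)=230229 g(26,-12)=657774 g(26,-10)=1561950 g(26,-8)=3121950 g(26,-6)=5296785 g(26,-4)=7660380 g(26,-2)=9427470 g(26,0)=9742800 g(26,2)=8095425 g(26,4)=4601610
t=27: g(27,-27)=1 g(27,-25)=27 g(27,-23)=351 g(27,-21)=2925 g(27,-19)=17550 g(27,-17)=80730 g(27,-15)=296009 g(27,-13)=888003 g(27,-11)=2219724 g(27,-9)=4683900 g(27,-7)=8418735 g(27,-5)=12957165 g(27,-3)=17087850 g(27,-1)=19170270 g(27,1)=17838225 g(27,3)=12697035 g(27,5)=4601610
t=28: g(28,-28)=1 g(28,-26)=28 g(28,-24)=378 g(28,-22)=3276 g(28,-20)=20475 g(28,-18)=98280 g(28,-16)=376739 g(28,-14)=1184012 g(28,-12)=3107727 g(28,-10)=6903624 g(28,-8)=13102635 g(28,-6)=21375900 g(28,-4)=30045015 g(28,-2)=36258120 g(28,0)=37008495 g(28,2)=30535260 g(28,4)=17298645
t=29: g(29,-29)=1 g(29,-27)=29 g(29,-25)=406 g(29,-23)=3654 g(29,-21)=23751 g(29,-19)=118755 g(29,-17)=475019 g(29,-15)=1560751 g(29,-13)=4291739 g(29,-11)=10011351 g(29,-9)=20006259 g(29,-7)=34478535 g(29,-5)=51420915 g(29,-3)=66303135 g(29,-1)=73266615 g(29,1)=67543755 g(29,3)=47833905 g(29,5)=17298645
Paths never hitting 6: Σ_s g(29,s) = 394637220
Paths hitting 6: 2^29 - 394637220 = 142233692
P = 142233692/536870912 = 35558423/134217728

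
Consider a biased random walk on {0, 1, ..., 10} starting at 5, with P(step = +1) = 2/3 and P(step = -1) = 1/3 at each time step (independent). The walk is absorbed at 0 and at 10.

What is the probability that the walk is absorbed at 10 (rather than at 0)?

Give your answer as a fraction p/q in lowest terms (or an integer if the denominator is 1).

Biased walk: p = 2/3, q = 1/3, r = q/p = 1/2
Gambler's ruin: P(hit 10 before 0 | start at 5) = (1 - r^a)/(1 - r^N)
r^5 = 1/32; r^10 = 1/1024
P = (1 - 1/32) / (1 - 1/1024) = 31/32 / 1023/1024 = 32/33

Answer: 32/33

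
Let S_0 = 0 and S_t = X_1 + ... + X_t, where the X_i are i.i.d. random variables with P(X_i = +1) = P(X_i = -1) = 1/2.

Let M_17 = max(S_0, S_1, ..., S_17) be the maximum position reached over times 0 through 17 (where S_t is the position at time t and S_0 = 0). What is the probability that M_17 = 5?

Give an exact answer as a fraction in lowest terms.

Let M_17 = max(S_0,...,S_17). Use the reflection principle: for j ≥ 1, #{paths with M_17 ≥ j} = #{S_17 ≥ j} + #{S_17 ≥ j+1}.
By reflection, #{M_17 ≥ 5} = #{S_17 ≥ 5} + #{S_17 ≥ 6} = 21778 + 9402 = 31180.
#{M_17 ≥ 6} = #{S_17 ≥ 6} + #{S_17 ≥ 7} = 9402 + 9402 = 18804.
#{M_17 = 5} = 31180 - 18804 = 12376.
P(M_17 = 5) = 12376/131072 = 1547/16384

Answer: 1547/16384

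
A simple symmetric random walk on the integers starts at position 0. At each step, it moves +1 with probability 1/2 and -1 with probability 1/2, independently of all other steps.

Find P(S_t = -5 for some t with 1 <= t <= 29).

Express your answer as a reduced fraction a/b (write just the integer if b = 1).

Count via complement. Let g(t,s) = #length-t paths at position s with S_1..S_t all ≠ -5.
g(t,s) = g(t-1,s-1) + g(t-1,s+1) for s ≠ -5; g(t,-5) = 0.
t=0: g(0,0)=1
t=1: g(1,-1)=1 g(1,1)=1
t=2: g(2,-2)=1 g(2,0)=2 g(2,2)=1
t=3: g(3,-3)=1 g(3,-1)=3 g(3,1)=3 g(3,3)=1
t=4: g(4,-4)=1 g(4,-2)=4 g(4,0)=6 g(4,2)=4 g(4,4)=1
t=5: g(5,-3)=5 g(5,-1)=10 g(5,1)=10 g(5,3)=5 g(5,5)=1
t=6: g(6,-4)=5 g(6,-2)=15 g(6,0)=20 g(6,2)=15 g(6,4)=6 g(6,6)=1
t=7: g(7,-3)=20 g(7,-1)=35 g(7,1)=35 g(7,3)=21 g(7,5)=7 g(7,7)=1
t=8: g(8,-4)=20 g(8,-2)=55 g(8,0)=70 g(8,2)=56 g(8,4)=28 g(8,6)=8 g(8,8)=1
t=9: g(9,-3)=75 g(9,-1)=125 g(9,1)=126 g(9,3)=84 g(9,5)=36 g(9,7)=9 g(9,9)=1
t=10: g(10,-4)=75 g(10,-2)=200 g(10,0)=251 g(10,2)=210 g(10,4)=120 g(10,6)=45 g(10,8)=10 g(10,10)=1
t=11: g(11,-3)=275 g(11,-1)=451 g(11,1)=461 g(11,3)=330 g(11,5)=165 g(11,7)=55 g(11,9)=11 g(11,11)=1
t=12: g(12,-4)=275 g(12,-2)=726 g(12,0)=912 g(12,2)=791 g(12,4)=495 g(12,6)=220 g(12,8)=66 g(12,10)=12 g(12,12)=1
t=13: g(13,-3)=1001 g(13,-1)=1638 g(13,1)=1703 g(13,3)=1286 g(13,5)=715 g(13,7)=286 g(13,9)=78 g(13,11)=13 g(13,13)=1
t=14: g(14,-4)=1001 g(14,-2)=2639 g(14,0)=3341 g(14,2)=2989 g(14,4)=2001 g(14,6)=1001 g(14,8)=364 g(14,10)=91 g(14,12)=14 g(14,14)=1
t=15: g(15,-3)=3640 g(15,-1)=5980 g(15,1)=6330 g(15,3)=4990 g(15,5)=3002 g(15,7)=1365 g(15,9)=455 g(15,11)=105 g(15,13)=15 g(15,15)=1
t=16: g(16,-4)=3640 g(16,-2)=9620 g(16,0)=12310 g(16,2)=11320 g(16,4)=7992 g(16,6)=4367 g(16,8)=1820 g(16,10)=560 g(16,12)=120 g(16,14)=16 g(16,16)=1
t=17: g(17,-3)=13260 g(17,-1)=21930 g(17,1)=23630 g(17,3)=19312 g(17,5)=12359 g(17,7)=6187 g(17,9)=2380 g(17,11)=680 g(17,13)=136 g(17,15)=17 g(17,17)=1
t=18: g(18,-4)=13260 g(18,-2)=35190 g(18,0)=45560 g(18,2)=42942 g(18,4)=31671 g(18,6)=18546 g(18,8)=8567 g(18,10)=3060 g(18,12)=816 g(18,14)=153 g(18,16)=18 g(18,18)=1
t=19: g(19,-3)=48450 g(19,-1)=80750 g(19,1)=88502 g(19,3)=74613 g(19,5)=50217 g(19,7)=27113 g(19,9)=11627 g(19,11)=3876 g(19,13)=969 g(19,15)=171 g(19,17)=19 g(19,19)=1
t=20: g(20,-4)=48450 g(20,-2)=129200 g(20,0)=169252 g(20,2)=163115 g(20,4)=124830 g(20,6)=77330 g(20,8)=38740 g(20,10)=15503 g(20,12)=4845 g(20,14)=1140 g(20,16)=190 g(20,18)=20 g(20,20)=1
t=21: g(21,-3)=177650 g(21,-1)=298452 g(21,1)=332367 g(21,3)=287945 g(21,5)=202160 g(21,7)=116070 g(21,9)=54243 g(21,11)=20348 g(21,13)=5985 g(21,15)=1330 g(21,17)=210 g(21,19)=21 g(21,21)=1
t=22: g(22,-4)=177650 g(22,-2)=476102 g(22,0)=630819 g(22,2)=620312 g(22,4)=490105 g(22,6)=318230 g(22,8)=170313 g(22,10)=74591 g(22,12)=26333 g(22,14)=7315 g(22,16)=1540 g(22,18)=231 g(22,20)=22 g(22,22)=1
t=23: g(23,-3)=653752 g(23,-1)=1106921 g(23,1)=1251131 g(23,3)=1110417 g(23,5)=808335 g(23,7)=488543 g(23,9)=244904 g(23,11)=100924 g(23,13)=33648 g(23,15)=8855 g(23,17)=1771 g(23,19)=253 g(23,21)=23 g(23,23)=1
t=24: g(24,-4)=653752 g(24,-2)=1760673 g(24,0)=2358052 g(24,2)=2361548 g(24,4)=1918752 g(24,6)=1296878 g(24,8)=733447 g(24,10)=345828 g(24,12)=134572 g(24,14)=42503 g(24,16)=10626 g(24,18)=2024 g(24,20)=276 g(24,22)=24 g(24,24)=1
t=25: g(25,-3)=2414425 g(25,-1)=4118725 g(25,1)=4719600 g(25,3)=4280300 g(25,5)=3215630 g(25,7)=2030325 g(25,9)=1079275 g(25,11)=480400 g(25,13)=177075 g(25,15)=53129 g(25,17)=12650 g(25,19)=2300 g(25,21)=300 g(25,23)=25 g(25,25)=1
t=26: g(26,-4)=2414425 g(26,-2)=6533150 g(26,0)=8838325 g(26,2)=8999900 g(26,4)=7495930 g(26,6)=5245955 g(26,8)=3109600 g(26,10)=1559675 g(26,12)=657475 g(26,14)=230204 g(26,16)=65779 g(26,18)=14950 g(26,20)=2600 g(26,22)=325 g(26,24)=26 g(26,26)=1
t=27: g(27,-3)=8947575 g(27,-1)=15371475 g(27,1)=17838225 g(27,3)=16495830 g(27,5)=12741885 g(27,7)=8355555 g(27,9)=4669275 g(27,11)=2217150 g(27,13)=887679 g(27,15)=295983 g(27,17)=80729 g(27,19)=17550 g(27,21)=2925 g(27,23)=351 g(27,25)=27 g(27,27)=1
t=28: g(28,-4)=8947575 g(28,-2)=24319050 g(28,0)=33209700 g(28,2)=34334055 g(28,4)=29237715 g(28,6)=21097440 g(28,8)=13024830 g(28,10)=6886425 g(28,12)=3104829 g(28,14)=1183662 g(28,16)=376712 g(28,18)=98279 g(28,20)=20475 g(28,22)=3276 g(28,24)=378 g(28,26)=28 g(28,28)=1
t=29: g(29,-3)=33266625 g(29,-1)=57528750 g(29,1)=67543755 g(29,3)=63571770 g(29,5)=50335155 g(29,7)=34122270 g(29,9)=19911255 g(29,11)=9991254 g(29,13)=4288491 g(29,15)=1560374 g(29,17)=474991 g(29,19)=118754 g(29,21)=23751 g(29,23)=3654 g(29,25)=406 g(29,27)=29 g(29,29)=1
Paths never hitting -5: Σ_s g(29,s) = 342741285
Paths hitting -5: 2^29 - 342741285 = 194129627
P = 194129627/536870912 = 194129627/536870912

Answer: 194129627/536870912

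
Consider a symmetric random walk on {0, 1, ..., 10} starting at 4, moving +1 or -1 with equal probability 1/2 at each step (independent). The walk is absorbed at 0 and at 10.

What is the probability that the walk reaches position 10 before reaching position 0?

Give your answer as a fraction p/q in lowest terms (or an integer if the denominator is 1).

Symmetric walk (p = 1/2): the harmonic-function argument gives P(hit 10 before 0 | start at 4) = a/N.
P = 4/10 = 2/5

Answer: 2/5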